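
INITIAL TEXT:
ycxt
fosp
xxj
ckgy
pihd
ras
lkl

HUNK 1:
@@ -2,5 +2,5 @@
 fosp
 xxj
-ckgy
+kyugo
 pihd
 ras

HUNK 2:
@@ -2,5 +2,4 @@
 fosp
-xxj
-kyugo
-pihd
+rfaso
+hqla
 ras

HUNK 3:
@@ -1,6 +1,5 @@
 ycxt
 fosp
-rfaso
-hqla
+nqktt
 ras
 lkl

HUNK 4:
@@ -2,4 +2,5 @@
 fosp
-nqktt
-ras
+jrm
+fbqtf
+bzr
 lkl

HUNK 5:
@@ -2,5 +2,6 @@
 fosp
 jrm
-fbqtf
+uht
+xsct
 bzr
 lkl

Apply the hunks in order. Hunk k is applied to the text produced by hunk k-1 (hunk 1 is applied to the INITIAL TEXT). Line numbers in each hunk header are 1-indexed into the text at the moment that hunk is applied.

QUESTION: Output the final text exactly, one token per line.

Answer: ycxt
fosp
jrm
uht
xsct
bzr
lkl

Derivation:
Hunk 1: at line 2 remove [ckgy] add [kyugo] -> 7 lines: ycxt fosp xxj kyugo pihd ras lkl
Hunk 2: at line 2 remove [xxj,kyugo,pihd] add [rfaso,hqla] -> 6 lines: ycxt fosp rfaso hqla ras lkl
Hunk 3: at line 1 remove [rfaso,hqla] add [nqktt] -> 5 lines: ycxt fosp nqktt ras lkl
Hunk 4: at line 2 remove [nqktt,ras] add [jrm,fbqtf,bzr] -> 6 lines: ycxt fosp jrm fbqtf bzr lkl
Hunk 5: at line 2 remove [fbqtf] add [uht,xsct] -> 7 lines: ycxt fosp jrm uht xsct bzr lkl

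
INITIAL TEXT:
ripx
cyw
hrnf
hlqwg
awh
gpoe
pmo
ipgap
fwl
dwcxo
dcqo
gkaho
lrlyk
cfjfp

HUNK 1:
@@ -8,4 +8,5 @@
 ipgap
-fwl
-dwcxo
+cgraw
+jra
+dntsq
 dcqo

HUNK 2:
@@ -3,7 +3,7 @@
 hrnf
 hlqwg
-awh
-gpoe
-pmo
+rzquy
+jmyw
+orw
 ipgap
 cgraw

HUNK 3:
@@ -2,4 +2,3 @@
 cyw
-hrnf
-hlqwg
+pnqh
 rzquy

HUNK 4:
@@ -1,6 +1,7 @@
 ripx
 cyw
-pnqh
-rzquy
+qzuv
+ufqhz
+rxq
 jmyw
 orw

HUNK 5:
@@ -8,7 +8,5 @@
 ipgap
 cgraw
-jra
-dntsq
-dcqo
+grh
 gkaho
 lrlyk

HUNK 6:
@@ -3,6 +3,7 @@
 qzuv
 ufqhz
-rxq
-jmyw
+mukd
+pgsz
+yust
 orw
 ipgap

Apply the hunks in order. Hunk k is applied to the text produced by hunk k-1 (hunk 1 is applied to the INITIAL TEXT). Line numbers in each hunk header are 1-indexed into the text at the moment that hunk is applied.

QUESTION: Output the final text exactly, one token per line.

Hunk 1: at line 8 remove [fwl,dwcxo] add [cgraw,jra,dntsq] -> 15 lines: ripx cyw hrnf hlqwg awh gpoe pmo ipgap cgraw jra dntsq dcqo gkaho lrlyk cfjfp
Hunk 2: at line 3 remove [awh,gpoe,pmo] add [rzquy,jmyw,orw] -> 15 lines: ripx cyw hrnf hlqwg rzquy jmyw orw ipgap cgraw jra dntsq dcqo gkaho lrlyk cfjfp
Hunk 3: at line 2 remove [hrnf,hlqwg] add [pnqh] -> 14 lines: ripx cyw pnqh rzquy jmyw orw ipgap cgraw jra dntsq dcqo gkaho lrlyk cfjfp
Hunk 4: at line 1 remove [pnqh,rzquy] add [qzuv,ufqhz,rxq] -> 15 lines: ripx cyw qzuv ufqhz rxq jmyw orw ipgap cgraw jra dntsq dcqo gkaho lrlyk cfjfp
Hunk 5: at line 8 remove [jra,dntsq,dcqo] add [grh] -> 13 lines: ripx cyw qzuv ufqhz rxq jmyw orw ipgap cgraw grh gkaho lrlyk cfjfp
Hunk 6: at line 3 remove [rxq,jmyw] add [mukd,pgsz,yust] -> 14 lines: ripx cyw qzuv ufqhz mukd pgsz yust orw ipgap cgraw grh gkaho lrlyk cfjfp

Answer: ripx
cyw
qzuv
ufqhz
mukd
pgsz
yust
orw
ipgap
cgraw
grh
gkaho
lrlyk
cfjfp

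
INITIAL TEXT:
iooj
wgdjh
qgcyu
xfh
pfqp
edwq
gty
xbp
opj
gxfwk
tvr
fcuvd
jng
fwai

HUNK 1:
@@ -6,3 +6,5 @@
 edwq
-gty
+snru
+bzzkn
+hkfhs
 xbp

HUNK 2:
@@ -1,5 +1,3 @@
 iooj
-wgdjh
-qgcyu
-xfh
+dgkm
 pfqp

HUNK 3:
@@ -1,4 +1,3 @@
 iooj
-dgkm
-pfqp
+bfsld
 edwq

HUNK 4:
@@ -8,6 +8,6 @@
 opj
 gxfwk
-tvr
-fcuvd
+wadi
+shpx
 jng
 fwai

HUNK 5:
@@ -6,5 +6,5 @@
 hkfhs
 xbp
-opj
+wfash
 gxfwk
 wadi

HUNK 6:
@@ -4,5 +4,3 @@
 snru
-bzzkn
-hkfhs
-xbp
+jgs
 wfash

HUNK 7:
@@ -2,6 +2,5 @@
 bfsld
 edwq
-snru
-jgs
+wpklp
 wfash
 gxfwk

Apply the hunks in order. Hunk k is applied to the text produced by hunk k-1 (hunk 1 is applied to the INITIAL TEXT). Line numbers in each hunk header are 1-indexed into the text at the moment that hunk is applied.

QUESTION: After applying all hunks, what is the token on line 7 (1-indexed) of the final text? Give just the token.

Hunk 1: at line 6 remove [gty] add [snru,bzzkn,hkfhs] -> 16 lines: iooj wgdjh qgcyu xfh pfqp edwq snru bzzkn hkfhs xbp opj gxfwk tvr fcuvd jng fwai
Hunk 2: at line 1 remove [wgdjh,qgcyu,xfh] add [dgkm] -> 14 lines: iooj dgkm pfqp edwq snru bzzkn hkfhs xbp opj gxfwk tvr fcuvd jng fwai
Hunk 3: at line 1 remove [dgkm,pfqp] add [bfsld] -> 13 lines: iooj bfsld edwq snru bzzkn hkfhs xbp opj gxfwk tvr fcuvd jng fwai
Hunk 4: at line 8 remove [tvr,fcuvd] add [wadi,shpx] -> 13 lines: iooj bfsld edwq snru bzzkn hkfhs xbp opj gxfwk wadi shpx jng fwai
Hunk 5: at line 6 remove [opj] add [wfash] -> 13 lines: iooj bfsld edwq snru bzzkn hkfhs xbp wfash gxfwk wadi shpx jng fwai
Hunk 6: at line 4 remove [bzzkn,hkfhs,xbp] add [jgs] -> 11 lines: iooj bfsld edwq snru jgs wfash gxfwk wadi shpx jng fwai
Hunk 7: at line 2 remove [snru,jgs] add [wpklp] -> 10 lines: iooj bfsld edwq wpklp wfash gxfwk wadi shpx jng fwai
Final line 7: wadi

Answer: wadi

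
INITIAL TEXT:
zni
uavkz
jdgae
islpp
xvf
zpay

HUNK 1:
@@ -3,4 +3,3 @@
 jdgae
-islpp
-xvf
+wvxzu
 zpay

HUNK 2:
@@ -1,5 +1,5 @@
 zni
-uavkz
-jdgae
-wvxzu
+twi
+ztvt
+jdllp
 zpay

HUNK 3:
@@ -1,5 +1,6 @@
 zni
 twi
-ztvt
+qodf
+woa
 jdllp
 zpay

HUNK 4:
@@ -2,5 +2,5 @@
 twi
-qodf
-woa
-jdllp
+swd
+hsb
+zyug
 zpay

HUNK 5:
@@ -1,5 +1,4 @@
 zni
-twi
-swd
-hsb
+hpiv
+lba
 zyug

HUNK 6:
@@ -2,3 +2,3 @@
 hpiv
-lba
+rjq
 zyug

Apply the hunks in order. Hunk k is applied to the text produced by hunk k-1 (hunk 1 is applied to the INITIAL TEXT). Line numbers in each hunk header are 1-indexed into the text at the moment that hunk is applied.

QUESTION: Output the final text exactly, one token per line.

Hunk 1: at line 3 remove [islpp,xvf] add [wvxzu] -> 5 lines: zni uavkz jdgae wvxzu zpay
Hunk 2: at line 1 remove [uavkz,jdgae,wvxzu] add [twi,ztvt,jdllp] -> 5 lines: zni twi ztvt jdllp zpay
Hunk 3: at line 1 remove [ztvt] add [qodf,woa] -> 6 lines: zni twi qodf woa jdllp zpay
Hunk 4: at line 2 remove [qodf,woa,jdllp] add [swd,hsb,zyug] -> 6 lines: zni twi swd hsb zyug zpay
Hunk 5: at line 1 remove [twi,swd,hsb] add [hpiv,lba] -> 5 lines: zni hpiv lba zyug zpay
Hunk 6: at line 2 remove [lba] add [rjq] -> 5 lines: zni hpiv rjq zyug zpay

Answer: zni
hpiv
rjq
zyug
zpay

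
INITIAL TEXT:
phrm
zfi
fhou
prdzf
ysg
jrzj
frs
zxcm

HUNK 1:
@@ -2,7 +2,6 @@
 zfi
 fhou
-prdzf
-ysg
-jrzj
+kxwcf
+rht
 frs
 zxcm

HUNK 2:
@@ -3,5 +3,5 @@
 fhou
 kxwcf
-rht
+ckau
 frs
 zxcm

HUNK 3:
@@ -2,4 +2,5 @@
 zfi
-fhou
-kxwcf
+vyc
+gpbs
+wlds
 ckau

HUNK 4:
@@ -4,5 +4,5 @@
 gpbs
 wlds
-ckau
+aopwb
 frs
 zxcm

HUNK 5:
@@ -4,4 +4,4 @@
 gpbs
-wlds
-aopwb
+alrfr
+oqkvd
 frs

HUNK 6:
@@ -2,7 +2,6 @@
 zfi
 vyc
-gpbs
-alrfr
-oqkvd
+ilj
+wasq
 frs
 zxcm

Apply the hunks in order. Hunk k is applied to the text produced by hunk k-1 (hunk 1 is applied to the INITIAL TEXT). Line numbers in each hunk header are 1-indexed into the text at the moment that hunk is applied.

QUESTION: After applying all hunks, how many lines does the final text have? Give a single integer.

Answer: 7

Derivation:
Hunk 1: at line 2 remove [prdzf,ysg,jrzj] add [kxwcf,rht] -> 7 lines: phrm zfi fhou kxwcf rht frs zxcm
Hunk 2: at line 3 remove [rht] add [ckau] -> 7 lines: phrm zfi fhou kxwcf ckau frs zxcm
Hunk 3: at line 2 remove [fhou,kxwcf] add [vyc,gpbs,wlds] -> 8 lines: phrm zfi vyc gpbs wlds ckau frs zxcm
Hunk 4: at line 4 remove [ckau] add [aopwb] -> 8 lines: phrm zfi vyc gpbs wlds aopwb frs zxcm
Hunk 5: at line 4 remove [wlds,aopwb] add [alrfr,oqkvd] -> 8 lines: phrm zfi vyc gpbs alrfr oqkvd frs zxcm
Hunk 6: at line 2 remove [gpbs,alrfr,oqkvd] add [ilj,wasq] -> 7 lines: phrm zfi vyc ilj wasq frs zxcm
Final line count: 7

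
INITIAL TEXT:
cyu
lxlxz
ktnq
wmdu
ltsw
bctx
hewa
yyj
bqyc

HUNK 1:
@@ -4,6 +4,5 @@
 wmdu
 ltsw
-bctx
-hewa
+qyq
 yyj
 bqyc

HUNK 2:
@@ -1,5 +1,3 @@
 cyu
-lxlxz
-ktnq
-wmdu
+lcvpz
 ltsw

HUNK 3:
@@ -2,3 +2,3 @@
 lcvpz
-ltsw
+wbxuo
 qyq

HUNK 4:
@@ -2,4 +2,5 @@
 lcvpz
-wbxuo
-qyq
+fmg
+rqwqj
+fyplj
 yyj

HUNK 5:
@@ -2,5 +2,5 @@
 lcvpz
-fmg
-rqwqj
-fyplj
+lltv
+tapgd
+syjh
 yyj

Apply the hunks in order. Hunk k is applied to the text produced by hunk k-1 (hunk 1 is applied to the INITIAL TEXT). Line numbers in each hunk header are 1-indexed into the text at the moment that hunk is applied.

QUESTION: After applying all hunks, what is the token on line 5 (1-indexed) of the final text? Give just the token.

Answer: syjh

Derivation:
Hunk 1: at line 4 remove [bctx,hewa] add [qyq] -> 8 lines: cyu lxlxz ktnq wmdu ltsw qyq yyj bqyc
Hunk 2: at line 1 remove [lxlxz,ktnq,wmdu] add [lcvpz] -> 6 lines: cyu lcvpz ltsw qyq yyj bqyc
Hunk 3: at line 2 remove [ltsw] add [wbxuo] -> 6 lines: cyu lcvpz wbxuo qyq yyj bqyc
Hunk 4: at line 2 remove [wbxuo,qyq] add [fmg,rqwqj,fyplj] -> 7 lines: cyu lcvpz fmg rqwqj fyplj yyj bqyc
Hunk 5: at line 2 remove [fmg,rqwqj,fyplj] add [lltv,tapgd,syjh] -> 7 lines: cyu lcvpz lltv tapgd syjh yyj bqyc
Final line 5: syjh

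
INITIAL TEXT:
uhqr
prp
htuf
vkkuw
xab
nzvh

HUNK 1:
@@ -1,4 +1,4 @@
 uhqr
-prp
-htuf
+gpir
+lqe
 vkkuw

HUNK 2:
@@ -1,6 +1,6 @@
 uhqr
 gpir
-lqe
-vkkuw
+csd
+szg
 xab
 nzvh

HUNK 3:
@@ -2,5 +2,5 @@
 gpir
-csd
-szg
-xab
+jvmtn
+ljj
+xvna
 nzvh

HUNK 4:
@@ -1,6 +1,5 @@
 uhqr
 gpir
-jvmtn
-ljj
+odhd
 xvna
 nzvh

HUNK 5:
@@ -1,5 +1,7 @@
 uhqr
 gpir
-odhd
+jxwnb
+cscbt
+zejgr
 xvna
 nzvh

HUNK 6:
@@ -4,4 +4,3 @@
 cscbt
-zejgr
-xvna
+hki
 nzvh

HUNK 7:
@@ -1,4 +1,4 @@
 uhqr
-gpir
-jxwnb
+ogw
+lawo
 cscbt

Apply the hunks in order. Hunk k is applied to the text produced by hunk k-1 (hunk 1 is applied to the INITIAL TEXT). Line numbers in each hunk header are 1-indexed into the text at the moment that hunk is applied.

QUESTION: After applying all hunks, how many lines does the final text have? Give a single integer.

Hunk 1: at line 1 remove [prp,htuf] add [gpir,lqe] -> 6 lines: uhqr gpir lqe vkkuw xab nzvh
Hunk 2: at line 1 remove [lqe,vkkuw] add [csd,szg] -> 6 lines: uhqr gpir csd szg xab nzvh
Hunk 3: at line 2 remove [csd,szg,xab] add [jvmtn,ljj,xvna] -> 6 lines: uhqr gpir jvmtn ljj xvna nzvh
Hunk 4: at line 1 remove [jvmtn,ljj] add [odhd] -> 5 lines: uhqr gpir odhd xvna nzvh
Hunk 5: at line 1 remove [odhd] add [jxwnb,cscbt,zejgr] -> 7 lines: uhqr gpir jxwnb cscbt zejgr xvna nzvh
Hunk 6: at line 4 remove [zejgr,xvna] add [hki] -> 6 lines: uhqr gpir jxwnb cscbt hki nzvh
Hunk 7: at line 1 remove [gpir,jxwnb] add [ogw,lawo] -> 6 lines: uhqr ogw lawo cscbt hki nzvh
Final line count: 6

Answer: 6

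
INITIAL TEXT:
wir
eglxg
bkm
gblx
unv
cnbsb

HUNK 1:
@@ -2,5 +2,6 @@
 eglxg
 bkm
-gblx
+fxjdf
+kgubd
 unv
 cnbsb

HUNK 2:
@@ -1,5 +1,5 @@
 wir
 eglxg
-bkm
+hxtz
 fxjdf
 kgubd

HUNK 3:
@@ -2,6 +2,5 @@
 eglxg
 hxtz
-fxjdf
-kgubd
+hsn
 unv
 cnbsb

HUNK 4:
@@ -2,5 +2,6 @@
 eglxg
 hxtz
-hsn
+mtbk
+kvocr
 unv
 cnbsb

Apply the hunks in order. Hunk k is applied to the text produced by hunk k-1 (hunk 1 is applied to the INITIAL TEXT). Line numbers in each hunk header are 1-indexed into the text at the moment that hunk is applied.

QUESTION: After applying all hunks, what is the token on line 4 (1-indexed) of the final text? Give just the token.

Hunk 1: at line 2 remove [gblx] add [fxjdf,kgubd] -> 7 lines: wir eglxg bkm fxjdf kgubd unv cnbsb
Hunk 2: at line 1 remove [bkm] add [hxtz] -> 7 lines: wir eglxg hxtz fxjdf kgubd unv cnbsb
Hunk 3: at line 2 remove [fxjdf,kgubd] add [hsn] -> 6 lines: wir eglxg hxtz hsn unv cnbsb
Hunk 4: at line 2 remove [hsn] add [mtbk,kvocr] -> 7 lines: wir eglxg hxtz mtbk kvocr unv cnbsb
Final line 4: mtbk

Answer: mtbk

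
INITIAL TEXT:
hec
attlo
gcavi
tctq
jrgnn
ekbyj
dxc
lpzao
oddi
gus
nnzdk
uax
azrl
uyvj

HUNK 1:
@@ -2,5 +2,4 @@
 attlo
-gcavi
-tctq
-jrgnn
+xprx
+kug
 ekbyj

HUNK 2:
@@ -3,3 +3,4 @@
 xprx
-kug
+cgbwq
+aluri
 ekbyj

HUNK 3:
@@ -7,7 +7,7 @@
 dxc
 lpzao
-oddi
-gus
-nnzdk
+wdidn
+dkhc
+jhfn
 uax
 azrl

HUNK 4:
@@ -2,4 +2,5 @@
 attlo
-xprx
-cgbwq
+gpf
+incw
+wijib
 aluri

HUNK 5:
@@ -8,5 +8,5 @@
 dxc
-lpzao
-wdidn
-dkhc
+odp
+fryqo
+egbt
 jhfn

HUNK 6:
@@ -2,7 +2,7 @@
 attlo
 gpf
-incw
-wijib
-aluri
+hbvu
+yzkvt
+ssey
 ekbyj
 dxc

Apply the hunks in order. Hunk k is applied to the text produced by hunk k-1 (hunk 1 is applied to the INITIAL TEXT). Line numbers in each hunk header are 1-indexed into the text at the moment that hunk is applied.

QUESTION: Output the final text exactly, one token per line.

Hunk 1: at line 2 remove [gcavi,tctq,jrgnn] add [xprx,kug] -> 13 lines: hec attlo xprx kug ekbyj dxc lpzao oddi gus nnzdk uax azrl uyvj
Hunk 2: at line 3 remove [kug] add [cgbwq,aluri] -> 14 lines: hec attlo xprx cgbwq aluri ekbyj dxc lpzao oddi gus nnzdk uax azrl uyvj
Hunk 3: at line 7 remove [oddi,gus,nnzdk] add [wdidn,dkhc,jhfn] -> 14 lines: hec attlo xprx cgbwq aluri ekbyj dxc lpzao wdidn dkhc jhfn uax azrl uyvj
Hunk 4: at line 2 remove [xprx,cgbwq] add [gpf,incw,wijib] -> 15 lines: hec attlo gpf incw wijib aluri ekbyj dxc lpzao wdidn dkhc jhfn uax azrl uyvj
Hunk 5: at line 8 remove [lpzao,wdidn,dkhc] add [odp,fryqo,egbt] -> 15 lines: hec attlo gpf incw wijib aluri ekbyj dxc odp fryqo egbt jhfn uax azrl uyvj
Hunk 6: at line 2 remove [incw,wijib,aluri] add [hbvu,yzkvt,ssey] -> 15 lines: hec attlo gpf hbvu yzkvt ssey ekbyj dxc odp fryqo egbt jhfn uax azrl uyvj

Answer: hec
attlo
gpf
hbvu
yzkvt
ssey
ekbyj
dxc
odp
fryqo
egbt
jhfn
uax
azrl
uyvj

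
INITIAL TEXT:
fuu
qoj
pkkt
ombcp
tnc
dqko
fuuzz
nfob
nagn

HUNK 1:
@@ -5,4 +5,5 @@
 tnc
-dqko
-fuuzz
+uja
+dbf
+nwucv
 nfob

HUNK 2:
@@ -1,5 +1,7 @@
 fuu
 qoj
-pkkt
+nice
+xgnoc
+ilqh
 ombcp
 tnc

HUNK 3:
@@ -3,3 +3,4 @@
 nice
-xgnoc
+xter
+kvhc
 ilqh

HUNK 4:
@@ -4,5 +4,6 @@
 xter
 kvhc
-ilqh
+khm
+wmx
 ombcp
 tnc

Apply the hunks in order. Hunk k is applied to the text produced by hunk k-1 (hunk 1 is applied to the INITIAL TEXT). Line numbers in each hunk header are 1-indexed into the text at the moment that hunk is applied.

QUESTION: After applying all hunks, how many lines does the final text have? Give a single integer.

Hunk 1: at line 5 remove [dqko,fuuzz] add [uja,dbf,nwucv] -> 10 lines: fuu qoj pkkt ombcp tnc uja dbf nwucv nfob nagn
Hunk 2: at line 1 remove [pkkt] add [nice,xgnoc,ilqh] -> 12 lines: fuu qoj nice xgnoc ilqh ombcp tnc uja dbf nwucv nfob nagn
Hunk 3: at line 3 remove [xgnoc] add [xter,kvhc] -> 13 lines: fuu qoj nice xter kvhc ilqh ombcp tnc uja dbf nwucv nfob nagn
Hunk 4: at line 4 remove [ilqh] add [khm,wmx] -> 14 lines: fuu qoj nice xter kvhc khm wmx ombcp tnc uja dbf nwucv nfob nagn
Final line count: 14

Answer: 14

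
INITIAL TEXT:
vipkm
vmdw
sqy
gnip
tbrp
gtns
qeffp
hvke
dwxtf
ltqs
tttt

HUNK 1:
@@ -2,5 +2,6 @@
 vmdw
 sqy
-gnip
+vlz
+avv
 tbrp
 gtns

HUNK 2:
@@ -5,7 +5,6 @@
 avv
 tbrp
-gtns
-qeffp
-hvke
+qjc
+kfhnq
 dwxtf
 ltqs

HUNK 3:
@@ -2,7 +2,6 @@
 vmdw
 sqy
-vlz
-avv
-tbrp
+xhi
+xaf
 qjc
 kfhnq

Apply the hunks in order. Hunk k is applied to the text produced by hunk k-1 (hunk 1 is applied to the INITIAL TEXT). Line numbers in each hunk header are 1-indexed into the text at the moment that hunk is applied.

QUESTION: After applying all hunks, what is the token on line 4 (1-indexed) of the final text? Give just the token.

Answer: xhi

Derivation:
Hunk 1: at line 2 remove [gnip] add [vlz,avv] -> 12 lines: vipkm vmdw sqy vlz avv tbrp gtns qeffp hvke dwxtf ltqs tttt
Hunk 2: at line 5 remove [gtns,qeffp,hvke] add [qjc,kfhnq] -> 11 lines: vipkm vmdw sqy vlz avv tbrp qjc kfhnq dwxtf ltqs tttt
Hunk 3: at line 2 remove [vlz,avv,tbrp] add [xhi,xaf] -> 10 lines: vipkm vmdw sqy xhi xaf qjc kfhnq dwxtf ltqs tttt
Final line 4: xhi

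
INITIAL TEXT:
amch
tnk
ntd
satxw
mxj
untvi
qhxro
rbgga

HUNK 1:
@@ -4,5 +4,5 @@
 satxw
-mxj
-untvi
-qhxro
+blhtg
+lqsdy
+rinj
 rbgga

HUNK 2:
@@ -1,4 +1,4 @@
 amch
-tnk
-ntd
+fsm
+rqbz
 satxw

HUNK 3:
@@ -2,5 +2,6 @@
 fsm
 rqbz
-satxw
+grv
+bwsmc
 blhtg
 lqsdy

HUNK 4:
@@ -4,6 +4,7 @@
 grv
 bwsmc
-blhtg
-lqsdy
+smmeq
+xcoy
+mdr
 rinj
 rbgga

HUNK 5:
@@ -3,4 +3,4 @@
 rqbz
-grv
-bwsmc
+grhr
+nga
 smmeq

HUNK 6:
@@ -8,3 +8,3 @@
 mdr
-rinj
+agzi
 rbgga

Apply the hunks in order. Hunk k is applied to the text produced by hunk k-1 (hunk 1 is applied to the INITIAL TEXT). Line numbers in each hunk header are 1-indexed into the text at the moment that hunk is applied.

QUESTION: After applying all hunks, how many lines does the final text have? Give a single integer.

Hunk 1: at line 4 remove [mxj,untvi,qhxro] add [blhtg,lqsdy,rinj] -> 8 lines: amch tnk ntd satxw blhtg lqsdy rinj rbgga
Hunk 2: at line 1 remove [tnk,ntd] add [fsm,rqbz] -> 8 lines: amch fsm rqbz satxw blhtg lqsdy rinj rbgga
Hunk 3: at line 2 remove [satxw] add [grv,bwsmc] -> 9 lines: amch fsm rqbz grv bwsmc blhtg lqsdy rinj rbgga
Hunk 4: at line 4 remove [blhtg,lqsdy] add [smmeq,xcoy,mdr] -> 10 lines: amch fsm rqbz grv bwsmc smmeq xcoy mdr rinj rbgga
Hunk 5: at line 3 remove [grv,bwsmc] add [grhr,nga] -> 10 lines: amch fsm rqbz grhr nga smmeq xcoy mdr rinj rbgga
Hunk 6: at line 8 remove [rinj] add [agzi] -> 10 lines: amch fsm rqbz grhr nga smmeq xcoy mdr agzi rbgga
Final line count: 10

Answer: 10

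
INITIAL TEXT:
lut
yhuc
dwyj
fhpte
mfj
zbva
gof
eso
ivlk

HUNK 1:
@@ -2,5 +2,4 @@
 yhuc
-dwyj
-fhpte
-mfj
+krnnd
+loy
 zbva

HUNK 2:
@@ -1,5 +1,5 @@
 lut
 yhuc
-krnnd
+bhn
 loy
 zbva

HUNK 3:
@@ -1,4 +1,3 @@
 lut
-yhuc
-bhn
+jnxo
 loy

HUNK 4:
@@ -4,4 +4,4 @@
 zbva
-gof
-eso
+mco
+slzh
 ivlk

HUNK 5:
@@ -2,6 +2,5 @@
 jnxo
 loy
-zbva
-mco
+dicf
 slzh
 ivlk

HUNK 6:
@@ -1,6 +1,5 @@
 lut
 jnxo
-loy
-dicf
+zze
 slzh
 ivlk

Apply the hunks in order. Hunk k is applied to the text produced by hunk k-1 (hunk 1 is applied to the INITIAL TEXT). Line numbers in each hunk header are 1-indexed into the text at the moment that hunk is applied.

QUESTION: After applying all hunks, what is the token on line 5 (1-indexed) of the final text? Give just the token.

Answer: ivlk

Derivation:
Hunk 1: at line 2 remove [dwyj,fhpte,mfj] add [krnnd,loy] -> 8 lines: lut yhuc krnnd loy zbva gof eso ivlk
Hunk 2: at line 1 remove [krnnd] add [bhn] -> 8 lines: lut yhuc bhn loy zbva gof eso ivlk
Hunk 3: at line 1 remove [yhuc,bhn] add [jnxo] -> 7 lines: lut jnxo loy zbva gof eso ivlk
Hunk 4: at line 4 remove [gof,eso] add [mco,slzh] -> 7 lines: lut jnxo loy zbva mco slzh ivlk
Hunk 5: at line 2 remove [zbva,mco] add [dicf] -> 6 lines: lut jnxo loy dicf slzh ivlk
Hunk 6: at line 1 remove [loy,dicf] add [zze] -> 5 lines: lut jnxo zze slzh ivlk
Final line 5: ivlk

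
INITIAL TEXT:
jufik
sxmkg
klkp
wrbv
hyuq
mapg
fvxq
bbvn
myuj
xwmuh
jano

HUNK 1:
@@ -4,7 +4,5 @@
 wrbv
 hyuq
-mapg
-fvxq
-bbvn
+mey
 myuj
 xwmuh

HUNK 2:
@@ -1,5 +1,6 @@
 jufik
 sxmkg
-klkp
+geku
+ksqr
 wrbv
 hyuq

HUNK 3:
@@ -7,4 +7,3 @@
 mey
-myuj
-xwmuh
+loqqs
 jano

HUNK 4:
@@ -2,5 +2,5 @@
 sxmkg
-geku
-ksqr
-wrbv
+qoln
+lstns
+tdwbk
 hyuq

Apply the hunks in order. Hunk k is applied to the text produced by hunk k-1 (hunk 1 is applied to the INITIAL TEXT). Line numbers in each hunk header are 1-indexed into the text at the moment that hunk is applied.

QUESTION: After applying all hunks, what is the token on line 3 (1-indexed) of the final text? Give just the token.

Hunk 1: at line 4 remove [mapg,fvxq,bbvn] add [mey] -> 9 lines: jufik sxmkg klkp wrbv hyuq mey myuj xwmuh jano
Hunk 2: at line 1 remove [klkp] add [geku,ksqr] -> 10 lines: jufik sxmkg geku ksqr wrbv hyuq mey myuj xwmuh jano
Hunk 3: at line 7 remove [myuj,xwmuh] add [loqqs] -> 9 lines: jufik sxmkg geku ksqr wrbv hyuq mey loqqs jano
Hunk 4: at line 2 remove [geku,ksqr,wrbv] add [qoln,lstns,tdwbk] -> 9 lines: jufik sxmkg qoln lstns tdwbk hyuq mey loqqs jano
Final line 3: qoln

Answer: qoln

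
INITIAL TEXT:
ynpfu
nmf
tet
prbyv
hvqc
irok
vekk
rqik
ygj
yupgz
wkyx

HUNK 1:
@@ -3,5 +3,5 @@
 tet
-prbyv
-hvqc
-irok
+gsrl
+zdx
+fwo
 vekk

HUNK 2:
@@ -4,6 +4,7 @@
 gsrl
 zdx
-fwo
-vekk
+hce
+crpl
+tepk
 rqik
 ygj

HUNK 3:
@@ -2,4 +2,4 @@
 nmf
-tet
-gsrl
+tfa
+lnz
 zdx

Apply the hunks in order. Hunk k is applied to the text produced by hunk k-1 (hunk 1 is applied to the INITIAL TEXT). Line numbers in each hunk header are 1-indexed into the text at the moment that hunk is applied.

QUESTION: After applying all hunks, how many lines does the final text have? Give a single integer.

Hunk 1: at line 3 remove [prbyv,hvqc,irok] add [gsrl,zdx,fwo] -> 11 lines: ynpfu nmf tet gsrl zdx fwo vekk rqik ygj yupgz wkyx
Hunk 2: at line 4 remove [fwo,vekk] add [hce,crpl,tepk] -> 12 lines: ynpfu nmf tet gsrl zdx hce crpl tepk rqik ygj yupgz wkyx
Hunk 3: at line 2 remove [tet,gsrl] add [tfa,lnz] -> 12 lines: ynpfu nmf tfa lnz zdx hce crpl tepk rqik ygj yupgz wkyx
Final line count: 12

Answer: 12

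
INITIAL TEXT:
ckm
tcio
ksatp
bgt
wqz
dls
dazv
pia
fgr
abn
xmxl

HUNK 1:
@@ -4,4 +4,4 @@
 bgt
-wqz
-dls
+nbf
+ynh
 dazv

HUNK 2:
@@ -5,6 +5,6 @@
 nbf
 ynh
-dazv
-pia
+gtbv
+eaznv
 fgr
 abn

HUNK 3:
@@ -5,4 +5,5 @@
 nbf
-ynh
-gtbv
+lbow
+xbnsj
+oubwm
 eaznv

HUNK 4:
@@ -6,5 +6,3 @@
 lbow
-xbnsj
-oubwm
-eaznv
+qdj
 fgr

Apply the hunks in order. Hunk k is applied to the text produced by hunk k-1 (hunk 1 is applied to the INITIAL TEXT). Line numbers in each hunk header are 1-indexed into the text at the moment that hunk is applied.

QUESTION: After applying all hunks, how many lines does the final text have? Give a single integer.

Hunk 1: at line 4 remove [wqz,dls] add [nbf,ynh] -> 11 lines: ckm tcio ksatp bgt nbf ynh dazv pia fgr abn xmxl
Hunk 2: at line 5 remove [dazv,pia] add [gtbv,eaznv] -> 11 lines: ckm tcio ksatp bgt nbf ynh gtbv eaznv fgr abn xmxl
Hunk 3: at line 5 remove [ynh,gtbv] add [lbow,xbnsj,oubwm] -> 12 lines: ckm tcio ksatp bgt nbf lbow xbnsj oubwm eaznv fgr abn xmxl
Hunk 4: at line 6 remove [xbnsj,oubwm,eaznv] add [qdj] -> 10 lines: ckm tcio ksatp bgt nbf lbow qdj fgr abn xmxl
Final line count: 10

Answer: 10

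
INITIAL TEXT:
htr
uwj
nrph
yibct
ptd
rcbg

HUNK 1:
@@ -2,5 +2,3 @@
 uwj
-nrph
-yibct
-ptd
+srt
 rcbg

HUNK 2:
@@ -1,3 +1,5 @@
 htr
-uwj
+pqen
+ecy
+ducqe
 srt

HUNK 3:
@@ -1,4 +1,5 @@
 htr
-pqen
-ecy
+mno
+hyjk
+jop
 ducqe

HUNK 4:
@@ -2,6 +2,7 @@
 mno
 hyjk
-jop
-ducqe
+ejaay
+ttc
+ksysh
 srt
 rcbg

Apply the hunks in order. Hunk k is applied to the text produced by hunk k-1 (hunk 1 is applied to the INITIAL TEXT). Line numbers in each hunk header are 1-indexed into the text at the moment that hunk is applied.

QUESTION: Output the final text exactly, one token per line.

Hunk 1: at line 2 remove [nrph,yibct,ptd] add [srt] -> 4 lines: htr uwj srt rcbg
Hunk 2: at line 1 remove [uwj] add [pqen,ecy,ducqe] -> 6 lines: htr pqen ecy ducqe srt rcbg
Hunk 3: at line 1 remove [pqen,ecy] add [mno,hyjk,jop] -> 7 lines: htr mno hyjk jop ducqe srt rcbg
Hunk 4: at line 2 remove [jop,ducqe] add [ejaay,ttc,ksysh] -> 8 lines: htr mno hyjk ejaay ttc ksysh srt rcbg

Answer: htr
mno
hyjk
ejaay
ttc
ksysh
srt
rcbg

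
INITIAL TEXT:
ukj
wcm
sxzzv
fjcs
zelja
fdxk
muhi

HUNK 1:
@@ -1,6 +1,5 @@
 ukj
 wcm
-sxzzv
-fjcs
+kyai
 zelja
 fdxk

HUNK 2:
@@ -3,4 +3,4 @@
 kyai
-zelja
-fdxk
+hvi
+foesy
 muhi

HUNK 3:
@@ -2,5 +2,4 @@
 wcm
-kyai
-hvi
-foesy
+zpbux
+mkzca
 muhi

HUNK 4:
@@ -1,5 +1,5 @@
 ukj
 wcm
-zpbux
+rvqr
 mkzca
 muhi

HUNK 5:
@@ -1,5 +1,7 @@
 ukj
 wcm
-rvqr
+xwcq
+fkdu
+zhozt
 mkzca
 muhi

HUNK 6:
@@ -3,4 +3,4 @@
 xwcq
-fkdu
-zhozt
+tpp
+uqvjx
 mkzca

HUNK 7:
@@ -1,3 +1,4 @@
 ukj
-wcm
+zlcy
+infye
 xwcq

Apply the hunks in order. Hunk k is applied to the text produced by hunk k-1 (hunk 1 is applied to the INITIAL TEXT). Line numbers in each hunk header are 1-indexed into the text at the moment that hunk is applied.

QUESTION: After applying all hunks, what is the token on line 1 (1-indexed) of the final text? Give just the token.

Answer: ukj

Derivation:
Hunk 1: at line 1 remove [sxzzv,fjcs] add [kyai] -> 6 lines: ukj wcm kyai zelja fdxk muhi
Hunk 2: at line 3 remove [zelja,fdxk] add [hvi,foesy] -> 6 lines: ukj wcm kyai hvi foesy muhi
Hunk 3: at line 2 remove [kyai,hvi,foesy] add [zpbux,mkzca] -> 5 lines: ukj wcm zpbux mkzca muhi
Hunk 4: at line 1 remove [zpbux] add [rvqr] -> 5 lines: ukj wcm rvqr mkzca muhi
Hunk 5: at line 1 remove [rvqr] add [xwcq,fkdu,zhozt] -> 7 lines: ukj wcm xwcq fkdu zhozt mkzca muhi
Hunk 6: at line 3 remove [fkdu,zhozt] add [tpp,uqvjx] -> 7 lines: ukj wcm xwcq tpp uqvjx mkzca muhi
Hunk 7: at line 1 remove [wcm] add [zlcy,infye] -> 8 lines: ukj zlcy infye xwcq tpp uqvjx mkzca muhi
Final line 1: ukj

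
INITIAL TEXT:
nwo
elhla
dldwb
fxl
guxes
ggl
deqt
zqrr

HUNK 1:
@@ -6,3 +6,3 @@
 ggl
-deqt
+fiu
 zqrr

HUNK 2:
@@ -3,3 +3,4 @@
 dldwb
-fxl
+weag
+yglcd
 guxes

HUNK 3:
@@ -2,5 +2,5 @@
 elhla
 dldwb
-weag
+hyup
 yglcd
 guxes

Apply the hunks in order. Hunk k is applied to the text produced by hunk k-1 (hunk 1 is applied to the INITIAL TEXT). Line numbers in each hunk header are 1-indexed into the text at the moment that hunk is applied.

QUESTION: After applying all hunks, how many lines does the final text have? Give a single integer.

Hunk 1: at line 6 remove [deqt] add [fiu] -> 8 lines: nwo elhla dldwb fxl guxes ggl fiu zqrr
Hunk 2: at line 3 remove [fxl] add [weag,yglcd] -> 9 lines: nwo elhla dldwb weag yglcd guxes ggl fiu zqrr
Hunk 3: at line 2 remove [weag] add [hyup] -> 9 lines: nwo elhla dldwb hyup yglcd guxes ggl fiu zqrr
Final line count: 9

Answer: 9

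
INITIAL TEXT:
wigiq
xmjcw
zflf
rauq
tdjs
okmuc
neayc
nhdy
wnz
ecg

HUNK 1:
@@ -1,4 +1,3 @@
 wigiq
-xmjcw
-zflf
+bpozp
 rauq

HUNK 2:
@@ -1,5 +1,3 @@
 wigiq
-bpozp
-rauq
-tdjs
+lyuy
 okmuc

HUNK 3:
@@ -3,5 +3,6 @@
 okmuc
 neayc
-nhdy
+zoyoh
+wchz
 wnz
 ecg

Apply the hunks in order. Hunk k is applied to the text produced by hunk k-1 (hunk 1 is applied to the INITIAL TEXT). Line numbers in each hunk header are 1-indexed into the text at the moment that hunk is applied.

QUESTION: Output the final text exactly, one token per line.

Hunk 1: at line 1 remove [xmjcw,zflf] add [bpozp] -> 9 lines: wigiq bpozp rauq tdjs okmuc neayc nhdy wnz ecg
Hunk 2: at line 1 remove [bpozp,rauq,tdjs] add [lyuy] -> 7 lines: wigiq lyuy okmuc neayc nhdy wnz ecg
Hunk 3: at line 3 remove [nhdy] add [zoyoh,wchz] -> 8 lines: wigiq lyuy okmuc neayc zoyoh wchz wnz ecg

Answer: wigiq
lyuy
okmuc
neayc
zoyoh
wchz
wnz
ecg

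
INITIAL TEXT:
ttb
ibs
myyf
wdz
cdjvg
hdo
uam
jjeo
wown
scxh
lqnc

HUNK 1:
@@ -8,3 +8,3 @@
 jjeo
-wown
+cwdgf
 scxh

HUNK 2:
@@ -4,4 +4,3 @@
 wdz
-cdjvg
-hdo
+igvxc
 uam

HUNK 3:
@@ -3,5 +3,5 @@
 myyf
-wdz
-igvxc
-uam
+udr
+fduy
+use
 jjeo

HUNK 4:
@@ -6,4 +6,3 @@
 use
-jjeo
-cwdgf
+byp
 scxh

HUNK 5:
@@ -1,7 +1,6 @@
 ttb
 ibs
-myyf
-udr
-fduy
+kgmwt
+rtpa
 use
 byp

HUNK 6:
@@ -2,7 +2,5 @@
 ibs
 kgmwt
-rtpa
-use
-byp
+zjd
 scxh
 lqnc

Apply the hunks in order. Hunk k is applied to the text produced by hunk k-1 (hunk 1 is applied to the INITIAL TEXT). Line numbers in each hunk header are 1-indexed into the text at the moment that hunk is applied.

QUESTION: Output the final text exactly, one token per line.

Answer: ttb
ibs
kgmwt
zjd
scxh
lqnc

Derivation:
Hunk 1: at line 8 remove [wown] add [cwdgf] -> 11 lines: ttb ibs myyf wdz cdjvg hdo uam jjeo cwdgf scxh lqnc
Hunk 2: at line 4 remove [cdjvg,hdo] add [igvxc] -> 10 lines: ttb ibs myyf wdz igvxc uam jjeo cwdgf scxh lqnc
Hunk 3: at line 3 remove [wdz,igvxc,uam] add [udr,fduy,use] -> 10 lines: ttb ibs myyf udr fduy use jjeo cwdgf scxh lqnc
Hunk 4: at line 6 remove [jjeo,cwdgf] add [byp] -> 9 lines: ttb ibs myyf udr fduy use byp scxh lqnc
Hunk 5: at line 1 remove [myyf,udr,fduy] add [kgmwt,rtpa] -> 8 lines: ttb ibs kgmwt rtpa use byp scxh lqnc
Hunk 6: at line 2 remove [rtpa,use,byp] add [zjd] -> 6 lines: ttb ibs kgmwt zjd scxh lqnc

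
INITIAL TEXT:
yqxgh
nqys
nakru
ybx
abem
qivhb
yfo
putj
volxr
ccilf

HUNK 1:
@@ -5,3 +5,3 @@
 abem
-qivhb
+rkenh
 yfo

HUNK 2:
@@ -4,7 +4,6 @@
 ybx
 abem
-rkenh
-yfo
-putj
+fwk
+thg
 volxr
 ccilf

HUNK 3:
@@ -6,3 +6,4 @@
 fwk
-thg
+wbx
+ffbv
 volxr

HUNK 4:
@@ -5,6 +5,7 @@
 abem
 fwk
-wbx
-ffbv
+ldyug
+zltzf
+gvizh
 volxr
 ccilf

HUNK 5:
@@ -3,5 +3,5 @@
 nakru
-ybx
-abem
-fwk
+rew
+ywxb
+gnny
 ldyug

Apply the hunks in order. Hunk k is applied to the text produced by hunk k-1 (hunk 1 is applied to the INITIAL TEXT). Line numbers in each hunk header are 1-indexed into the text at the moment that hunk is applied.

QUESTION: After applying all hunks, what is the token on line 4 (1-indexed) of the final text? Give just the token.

Answer: rew

Derivation:
Hunk 1: at line 5 remove [qivhb] add [rkenh] -> 10 lines: yqxgh nqys nakru ybx abem rkenh yfo putj volxr ccilf
Hunk 2: at line 4 remove [rkenh,yfo,putj] add [fwk,thg] -> 9 lines: yqxgh nqys nakru ybx abem fwk thg volxr ccilf
Hunk 3: at line 6 remove [thg] add [wbx,ffbv] -> 10 lines: yqxgh nqys nakru ybx abem fwk wbx ffbv volxr ccilf
Hunk 4: at line 5 remove [wbx,ffbv] add [ldyug,zltzf,gvizh] -> 11 lines: yqxgh nqys nakru ybx abem fwk ldyug zltzf gvizh volxr ccilf
Hunk 5: at line 3 remove [ybx,abem,fwk] add [rew,ywxb,gnny] -> 11 lines: yqxgh nqys nakru rew ywxb gnny ldyug zltzf gvizh volxr ccilf
Final line 4: rew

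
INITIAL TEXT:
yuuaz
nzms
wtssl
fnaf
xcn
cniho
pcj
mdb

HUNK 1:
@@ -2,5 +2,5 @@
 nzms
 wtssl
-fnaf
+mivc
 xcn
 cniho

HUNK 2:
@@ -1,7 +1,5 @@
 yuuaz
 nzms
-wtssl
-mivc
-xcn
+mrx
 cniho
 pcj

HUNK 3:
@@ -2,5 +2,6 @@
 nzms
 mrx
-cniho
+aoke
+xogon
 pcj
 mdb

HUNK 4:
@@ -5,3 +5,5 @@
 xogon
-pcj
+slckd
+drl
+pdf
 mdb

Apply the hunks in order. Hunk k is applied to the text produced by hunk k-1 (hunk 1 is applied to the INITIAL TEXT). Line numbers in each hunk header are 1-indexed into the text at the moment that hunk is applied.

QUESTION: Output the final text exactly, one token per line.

Hunk 1: at line 2 remove [fnaf] add [mivc] -> 8 lines: yuuaz nzms wtssl mivc xcn cniho pcj mdb
Hunk 2: at line 1 remove [wtssl,mivc,xcn] add [mrx] -> 6 lines: yuuaz nzms mrx cniho pcj mdb
Hunk 3: at line 2 remove [cniho] add [aoke,xogon] -> 7 lines: yuuaz nzms mrx aoke xogon pcj mdb
Hunk 4: at line 5 remove [pcj] add [slckd,drl,pdf] -> 9 lines: yuuaz nzms mrx aoke xogon slckd drl pdf mdb

Answer: yuuaz
nzms
mrx
aoke
xogon
slckd
drl
pdf
mdb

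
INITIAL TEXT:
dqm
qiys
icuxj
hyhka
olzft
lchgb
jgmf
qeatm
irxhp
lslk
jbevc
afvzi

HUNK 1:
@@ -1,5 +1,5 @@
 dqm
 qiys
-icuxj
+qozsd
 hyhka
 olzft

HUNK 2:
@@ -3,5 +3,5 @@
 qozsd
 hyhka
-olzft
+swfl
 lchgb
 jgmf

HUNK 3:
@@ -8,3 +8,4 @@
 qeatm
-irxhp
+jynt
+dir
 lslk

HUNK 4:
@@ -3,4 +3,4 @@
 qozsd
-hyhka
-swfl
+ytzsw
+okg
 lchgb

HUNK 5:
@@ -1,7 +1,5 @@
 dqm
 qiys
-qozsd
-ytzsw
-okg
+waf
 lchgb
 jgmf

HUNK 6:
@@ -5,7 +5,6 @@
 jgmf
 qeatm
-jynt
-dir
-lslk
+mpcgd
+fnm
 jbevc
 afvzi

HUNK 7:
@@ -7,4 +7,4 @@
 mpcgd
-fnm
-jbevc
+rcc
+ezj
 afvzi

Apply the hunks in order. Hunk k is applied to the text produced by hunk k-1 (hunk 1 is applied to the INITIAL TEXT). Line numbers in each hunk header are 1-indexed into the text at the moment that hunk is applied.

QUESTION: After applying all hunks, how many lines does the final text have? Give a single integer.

Hunk 1: at line 1 remove [icuxj] add [qozsd] -> 12 lines: dqm qiys qozsd hyhka olzft lchgb jgmf qeatm irxhp lslk jbevc afvzi
Hunk 2: at line 3 remove [olzft] add [swfl] -> 12 lines: dqm qiys qozsd hyhka swfl lchgb jgmf qeatm irxhp lslk jbevc afvzi
Hunk 3: at line 8 remove [irxhp] add [jynt,dir] -> 13 lines: dqm qiys qozsd hyhka swfl lchgb jgmf qeatm jynt dir lslk jbevc afvzi
Hunk 4: at line 3 remove [hyhka,swfl] add [ytzsw,okg] -> 13 lines: dqm qiys qozsd ytzsw okg lchgb jgmf qeatm jynt dir lslk jbevc afvzi
Hunk 5: at line 1 remove [qozsd,ytzsw,okg] add [waf] -> 11 lines: dqm qiys waf lchgb jgmf qeatm jynt dir lslk jbevc afvzi
Hunk 6: at line 5 remove [jynt,dir,lslk] add [mpcgd,fnm] -> 10 lines: dqm qiys waf lchgb jgmf qeatm mpcgd fnm jbevc afvzi
Hunk 7: at line 7 remove [fnm,jbevc] add [rcc,ezj] -> 10 lines: dqm qiys waf lchgb jgmf qeatm mpcgd rcc ezj afvzi
Final line count: 10

Answer: 10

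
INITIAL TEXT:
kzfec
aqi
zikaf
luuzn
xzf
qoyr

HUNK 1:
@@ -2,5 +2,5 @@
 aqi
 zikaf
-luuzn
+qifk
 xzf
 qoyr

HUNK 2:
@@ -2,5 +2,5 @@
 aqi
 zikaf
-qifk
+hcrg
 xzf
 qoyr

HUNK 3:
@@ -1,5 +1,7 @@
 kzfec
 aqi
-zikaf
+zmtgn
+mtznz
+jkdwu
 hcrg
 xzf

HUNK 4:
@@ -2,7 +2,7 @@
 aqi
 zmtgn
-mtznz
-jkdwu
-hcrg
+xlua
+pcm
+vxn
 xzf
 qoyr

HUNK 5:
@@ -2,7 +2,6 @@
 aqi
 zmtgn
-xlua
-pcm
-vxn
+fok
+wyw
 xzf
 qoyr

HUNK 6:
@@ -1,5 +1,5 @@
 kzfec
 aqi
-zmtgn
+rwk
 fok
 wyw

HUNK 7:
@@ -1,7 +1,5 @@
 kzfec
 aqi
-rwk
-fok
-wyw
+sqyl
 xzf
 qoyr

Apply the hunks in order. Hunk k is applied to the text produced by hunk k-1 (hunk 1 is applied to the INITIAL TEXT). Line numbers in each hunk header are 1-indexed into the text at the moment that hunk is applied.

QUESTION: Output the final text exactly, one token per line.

Answer: kzfec
aqi
sqyl
xzf
qoyr

Derivation:
Hunk 1: at line 2 remove [luuzn] add [qifk] -> 6 lines: kzfec aqi zikaf qifk xzf qoyr
Hunk 2: at line 2 remove [qifk] add [hcrg] -> 6 lines: kzfec aqi zikaf hcrg xzf qoyr
Hunk 3: at line 1 remove [zikaf] add [zmtgn,mtznz,jkdwu] -> 8 lines: kzfec aqi zmtgn mtznz jkdwu hcrg xzf qoyr
Hunk 4: at line 2 remove [mtznz,jkdwu,hcrg] add [xlua,pcm,vxn] -> 8 lines: kzfec aqi zmtgn xlua pcm vxn xzf qoyr
Hunk 5: at line 2 remove [xlua,pcm,vxn] add [fok,wyw] -> 7 lines: kzfec aqi zmtgn fok wyw xzf qoyr
Hunk 6: at line 1 remove [zmtgn] add [rwk] -> 7 lines: kzfec aqi rwk fok wyw xzf qoyr
Hunk 7: at line 1 remove [rwk,fok,wyw] add [sqyl] -> 5 lines: kzfec aqi sqyl xzf qoyr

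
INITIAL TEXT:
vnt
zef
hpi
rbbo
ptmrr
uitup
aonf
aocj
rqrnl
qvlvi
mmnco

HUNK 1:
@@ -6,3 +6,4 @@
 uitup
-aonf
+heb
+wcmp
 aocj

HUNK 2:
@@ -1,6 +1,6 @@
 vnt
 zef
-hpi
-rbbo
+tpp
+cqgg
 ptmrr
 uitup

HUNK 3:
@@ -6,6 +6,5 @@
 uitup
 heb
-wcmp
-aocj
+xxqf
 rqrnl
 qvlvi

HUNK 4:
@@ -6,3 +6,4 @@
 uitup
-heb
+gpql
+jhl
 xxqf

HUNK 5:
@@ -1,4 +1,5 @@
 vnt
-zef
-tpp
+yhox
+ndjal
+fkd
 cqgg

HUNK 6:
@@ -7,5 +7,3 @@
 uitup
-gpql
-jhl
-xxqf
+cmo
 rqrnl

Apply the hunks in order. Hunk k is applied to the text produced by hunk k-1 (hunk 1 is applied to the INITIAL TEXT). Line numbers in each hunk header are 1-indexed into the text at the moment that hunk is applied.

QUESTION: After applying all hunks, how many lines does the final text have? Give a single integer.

Hunk 1: at line 6 remove [aonf] add [heb,wcmp] -> 12 lines: vnt zef hpi rbbo ptmrr uitup heb wcmp aocj rqrnl qvlvi mmnco
Hunk 2: at line 1 remove [hpi,rbbo] add [tpp,cqgg] -> 12 lines: vnt zef tpp cqgg ptmrr uitup heb wcmp aocj rqrnl qvlvi mmnco
Hunk 3: at line 6 remove [wcmp,aocj] add [xxqf] -> 11 lines: vnt zef tpp cqgg ptmrr uitup heb xxqf rqrnl qvlvi mmnco
Hunk 4: at line 6 remove [heb] add [gpql,jhl] -> 12 lines: vnt zef tpp cqgg ptmrr uitup gpql jhl xxqf rqrnl qvlvi mmnco
Hunk 5: at line 1 remove [zef,tpp] add [yhox,ndjal,fkd] -> 13 lines: vnt yhox ndjal fkd cqgg ptmrr uitup gpql jhl xxqf rqrnl qvlvi mmnco
Hunk 6: at line 7 remove [gpql,jhl,xxqf] add [cmo] -> 11 lines: vnt yhox ndjal fkd cqgg ptmrr uitup cmo rqrnl qvlvi mmnco
Final line count: 11

Answer: 11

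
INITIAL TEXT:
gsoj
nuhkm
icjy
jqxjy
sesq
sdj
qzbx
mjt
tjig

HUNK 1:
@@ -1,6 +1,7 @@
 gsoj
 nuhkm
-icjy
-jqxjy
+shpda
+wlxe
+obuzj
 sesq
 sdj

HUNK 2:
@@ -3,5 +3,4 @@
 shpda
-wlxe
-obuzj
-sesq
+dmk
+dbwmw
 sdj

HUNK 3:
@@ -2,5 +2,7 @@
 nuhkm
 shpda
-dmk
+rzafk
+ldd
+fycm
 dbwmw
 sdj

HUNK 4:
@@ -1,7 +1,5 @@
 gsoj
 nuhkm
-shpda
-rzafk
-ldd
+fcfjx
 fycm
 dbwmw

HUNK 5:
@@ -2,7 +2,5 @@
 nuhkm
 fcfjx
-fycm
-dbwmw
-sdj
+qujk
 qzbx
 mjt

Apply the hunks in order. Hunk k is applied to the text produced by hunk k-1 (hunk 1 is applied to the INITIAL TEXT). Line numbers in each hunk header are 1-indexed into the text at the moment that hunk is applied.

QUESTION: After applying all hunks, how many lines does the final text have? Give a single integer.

Answer: 7

Derivation:
Hunk 1: at line 1 remove [icjy,jqxjy] add [shpda,wlxe,obuzj] -> 10 lines: gsoj nuhkm shpda wlxe obuzj sesq sdj qzbx mjt tjig
Hunk 2: at line 3 remove [wlxe,obuzj,sesq] add [dmk,dbwmw] -> 9 lines: gsoj nuhkm shpda dmk dbwmw sdj qzbx mjt tjig
Hunk 3: at line 2 remove [dmk] add [rzafk,ldd,fycm] -> 11 lines: gsoj nuhkm shpda rzafk ldd fycm dbwmw sdj qzbx mjt tjig
Hunk 4: at line 1 remove [shpda,rzafk,ldd] add [fcfjx] -> 9 lines: gsoj nuhkm fcfjx fycm dbwmw sdj qzbx mjt tjig
Hunk 5: at line 2 remove [fycm,dbwmw,sdj] add [qujk] -> 7 lines: gsoj nuhkm fcfjx qujk qzbx mjt tjig
Final line count: 7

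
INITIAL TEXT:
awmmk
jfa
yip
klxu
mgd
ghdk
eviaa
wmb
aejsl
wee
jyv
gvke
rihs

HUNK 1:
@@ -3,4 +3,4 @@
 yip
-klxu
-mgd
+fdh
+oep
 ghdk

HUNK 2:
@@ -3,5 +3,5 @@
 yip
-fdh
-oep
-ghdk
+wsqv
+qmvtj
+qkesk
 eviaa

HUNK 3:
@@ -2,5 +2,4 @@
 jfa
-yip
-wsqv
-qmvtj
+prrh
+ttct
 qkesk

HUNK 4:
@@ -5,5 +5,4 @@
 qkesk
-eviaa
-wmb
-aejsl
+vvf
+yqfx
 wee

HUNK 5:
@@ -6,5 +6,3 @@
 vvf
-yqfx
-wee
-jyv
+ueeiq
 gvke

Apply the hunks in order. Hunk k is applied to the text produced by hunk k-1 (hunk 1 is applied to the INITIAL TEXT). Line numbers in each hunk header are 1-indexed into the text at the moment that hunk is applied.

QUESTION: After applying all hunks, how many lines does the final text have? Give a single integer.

Hunk 1: at line 3 remove [klxu,mgd] add [fdh,oep] -> 13 lines: awmmk jfa yip fdh oep ghdk eviaa wmb aejsl wee jyv gvke rihs
Hunk 2: at line 3 remove [fdh,oep,ghdk] add [wsqv,qmvtj,qkesk] -> 13 lines: awmmk jfa yip wsqv qmvtj qkesk eviaa wmb aejsl wee jyv gvke rihs
Hunk 3: at line 2 remove [yip,wsqv,qmvtj] add [prrh,ttct] -> 12 lines: awmmk jfa prrh ttct qkesk eviaa wmb aejsl wee jyv gvke rihs
Hunk 4: at line 5 remove [eviaa,wmb,aejsl] add [vvf,yqfx] -> 11 lines: awmmk jfa prrh ttct qkesk vvf yqfx wee jyv gvke rihs
Hunk 5: at line 6 remove [yqfx,wee,jyv] add [ueeiq] -> 9 lines: awmmk jfa prrh ttct qkesk vvf ueeiq gvke rihs
Final line count: 9

Answer: 9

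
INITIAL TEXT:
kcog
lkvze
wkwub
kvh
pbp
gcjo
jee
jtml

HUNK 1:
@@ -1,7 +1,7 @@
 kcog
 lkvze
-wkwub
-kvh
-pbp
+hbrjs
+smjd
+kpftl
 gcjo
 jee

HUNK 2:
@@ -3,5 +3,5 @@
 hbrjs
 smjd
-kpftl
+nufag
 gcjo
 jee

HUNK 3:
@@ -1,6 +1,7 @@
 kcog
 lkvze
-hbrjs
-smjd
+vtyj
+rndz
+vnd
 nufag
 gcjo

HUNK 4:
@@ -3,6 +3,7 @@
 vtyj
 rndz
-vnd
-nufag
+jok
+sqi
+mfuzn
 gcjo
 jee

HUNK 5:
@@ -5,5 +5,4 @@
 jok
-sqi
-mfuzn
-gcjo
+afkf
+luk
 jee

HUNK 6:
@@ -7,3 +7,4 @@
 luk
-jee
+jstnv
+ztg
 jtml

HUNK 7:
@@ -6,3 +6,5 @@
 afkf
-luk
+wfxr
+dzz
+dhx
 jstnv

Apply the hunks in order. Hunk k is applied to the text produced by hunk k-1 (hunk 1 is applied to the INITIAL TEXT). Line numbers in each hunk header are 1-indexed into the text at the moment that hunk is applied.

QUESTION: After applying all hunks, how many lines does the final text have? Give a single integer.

Answer: 12

Derivation:
Hunk 1: at line 1 remove [wkwub,kvh,pbp] add [hbrjs,smjd,kpftl] -> 8 lines: kcog lkvze hbrjs smjd kpftl gcjo jee jtml
Hunk 2: at line 3 remove [kpftl] add [nufag] -> 8 lines: kcog lkvze hbrjs smjd nufag gcjo jee jtml
Hunk 3: at line 1 remove [hbrjs,smjd] add [vtyj,rndz,vnd] -> 9 lines: kcog lkvze vtyj rndz vnd nufag gcjo jee jtml
Hunk 4: at line 3 remove [vnd,nufag] add [jok,sqi,mfuzn] -> 10 lines: kcog lkvze vtyj rndz jok sqi mfuzn gcjo jee jtml
Hunk 5: at line 5 remove [sqi,mfuzn,gcjo] add [afkf,luk] -> 9 lines: kcog lkvze vtyj rndz jok afkf luk jee jtml
Hunk 6: at line 7 remove [jee] add [jstnv,ztg] -> 10 lines: kcog lkvze vtyj rndz jok afkf luk jstnv ztg jtml
Hunk 7: at line 6 remove [luk] add [wfxr,dzz,dhx] -> 12 lines: kcog lkvze vtyj rndz jok afkf wfxr dzz dhx jstnv ztg jtml
Final line count: 12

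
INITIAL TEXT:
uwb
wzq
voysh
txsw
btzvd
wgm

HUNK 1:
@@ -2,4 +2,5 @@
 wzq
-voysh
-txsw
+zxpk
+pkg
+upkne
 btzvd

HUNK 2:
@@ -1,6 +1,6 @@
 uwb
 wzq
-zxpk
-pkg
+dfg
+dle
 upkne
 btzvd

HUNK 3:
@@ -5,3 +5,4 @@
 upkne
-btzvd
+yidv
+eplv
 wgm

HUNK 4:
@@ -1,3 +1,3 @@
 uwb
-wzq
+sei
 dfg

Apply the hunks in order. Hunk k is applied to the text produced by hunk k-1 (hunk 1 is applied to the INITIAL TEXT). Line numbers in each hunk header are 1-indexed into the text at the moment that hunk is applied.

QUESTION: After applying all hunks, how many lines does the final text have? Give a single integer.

Answer: 8

Derivation:
Hunk 1: at line 2 remove [voysh,txsw] add [zxpk,pkg,upkne] -> 7 lines: uwb wzq zxpk pkg upkne btzvd wgm
Hunk 2: at line 1 remove [zxpk,pkg] add [dfg,dle] -> 7 lines: uwb wzq dfg dle upkne btzvd wgm
Hunk 3: at line 5 remove [btzvd] add [yidv,eplv] -> 8 lines: uwb wzq dfg dle upkne yidv eplv wgm
Hunk 4: at line 1 remove [wzq] add [sei] -> 8 lines: uwb sei dfg dle upkne yidv eplv wgm
Final line count: 8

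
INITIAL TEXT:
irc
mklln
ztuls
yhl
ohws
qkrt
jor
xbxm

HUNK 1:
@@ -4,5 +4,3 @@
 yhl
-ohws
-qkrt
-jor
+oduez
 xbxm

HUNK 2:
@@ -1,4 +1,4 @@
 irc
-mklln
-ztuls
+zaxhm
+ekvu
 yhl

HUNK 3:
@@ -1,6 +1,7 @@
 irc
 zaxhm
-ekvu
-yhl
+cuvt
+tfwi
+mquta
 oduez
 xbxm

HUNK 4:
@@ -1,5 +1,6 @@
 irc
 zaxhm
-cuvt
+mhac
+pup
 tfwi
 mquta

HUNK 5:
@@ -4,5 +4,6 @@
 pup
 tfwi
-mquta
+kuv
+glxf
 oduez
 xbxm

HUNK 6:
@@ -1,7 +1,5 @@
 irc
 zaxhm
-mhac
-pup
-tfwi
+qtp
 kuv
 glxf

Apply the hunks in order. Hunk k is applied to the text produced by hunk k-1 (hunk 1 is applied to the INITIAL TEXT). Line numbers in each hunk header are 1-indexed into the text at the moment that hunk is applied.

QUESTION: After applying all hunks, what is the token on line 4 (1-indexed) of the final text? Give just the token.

Hunk 1: at line 4 remove [ohws,qkrt,jor] add [oduez] -> 6 lines: irc mklln ztuls yhl oduez xbxm
Hunk 2: at line 1 remove [mklln,ztuls] add [zaxhm,ekvu] -> 6 lines: irc zaxhm ekvu yhl oduez xbxm
Hunk 3: at line 1 remove [ekvu,yhl] add [cuvt,tfwi,mquta] -> 7 lines: irc zaxhm cuvt tfwi mquta oduez xbxm
Hunk 4: at line 1 remove [cuvt] add [mhac,pup] -> 8 lines: irc zaxhm mhac pup tfwi mquta oduez xbxm
Hunk 5: at line 4 remove [mquta] add [kuv,glxf] -> 9 lines: irc zaxhm mhac pup tfwi kuv glxf oduez xbxm
Hunk 6: at line 1 remove [mhac,pup,tfwi] add [qtp] -> 7 lines: irc zaxhm qtp kuv glxf oduez xbxm
Final line 4: kuv

Answer: kuv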